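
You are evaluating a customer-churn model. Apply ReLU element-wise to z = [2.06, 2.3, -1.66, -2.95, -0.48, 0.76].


ReLU(2.06) = max(0, 2.06) = 2.06
ReLU(2.3) = max(0, 2.3) = 2.3
ReLU(-1.66) = max(0, -1.66) = 0.0
ReLU(-2.95) = max(0, -2.95) = 0.0
ReLU(-0.48) = max(0, -0.48) = 0.0
ReLU(0.76) = max(0, 0.76) = 0.76
result = [2.06, 2.3, 0.0, 0.0, 0.0, 0.76]

[2.06, 2.3, 0.0, 0.0, 0.0, 0.76]


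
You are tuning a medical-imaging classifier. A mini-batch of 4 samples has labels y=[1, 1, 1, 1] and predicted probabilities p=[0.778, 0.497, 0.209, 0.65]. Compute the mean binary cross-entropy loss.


L[0] = -ln(0.778) = 0.251
L[1] = -ln(0.497) = 0.6992
L[2] = -ln(0.209) = 1.5654
L[3] = -ln(0.65) = 0.4308
mean = (0.251 + 0.6992 + 1.5654 + 0.4308)/4 = 0.7366

0.7366


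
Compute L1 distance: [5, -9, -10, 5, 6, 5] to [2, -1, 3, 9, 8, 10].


d = |5-2| + |-9+ 1| + |-10-3| + |5-9| + |6-8| + |5-10|
  = 3 + 8 + 13 + 4 + 2 + 5
  = 35

35


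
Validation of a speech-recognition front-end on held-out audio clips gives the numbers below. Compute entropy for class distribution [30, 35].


Probabilities: [30/65, 35/65] ≈ [0.4615, 0.5385]
H = -((30/65)·log₂(30/65) + (35/65)·log₂(35/65))
  = 0.9957 bits

0.9957 bits


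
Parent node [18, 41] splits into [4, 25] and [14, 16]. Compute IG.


Parent = [18, 41], H_parent = 0.8874
H_left = 0.5788 (n=29), H_right = 0.9968 (n=30)
H_children = (29/59)·0.5788 + (30/59)·0.9968 = 0.7913
IG = 0.8874 - 0.7913 = 0.0961

0.0961


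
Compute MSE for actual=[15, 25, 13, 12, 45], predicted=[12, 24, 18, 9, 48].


Squared errors: (15-12)²=9, (25-24)²=1, (13-18)²=25, (12-9)²=9, (45-48)²=9
Sum = 53
MSE = 53/5 = 53/5

53/5


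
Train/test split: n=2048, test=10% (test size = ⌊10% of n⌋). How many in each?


Test = ⌊2048·10/100⌋ = 204
Train = 2048 - 204 = 1844

Train: 1844, Test: 204


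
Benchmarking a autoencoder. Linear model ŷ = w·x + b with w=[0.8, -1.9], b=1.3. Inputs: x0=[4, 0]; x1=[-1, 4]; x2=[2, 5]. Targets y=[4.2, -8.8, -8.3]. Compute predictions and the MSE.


ŷ0 = (0.8)·(4) + (-1.9)·(0) + 1.3 = 4.5
ŷ1 = (0.8)·(-1) + (-1.9)·(4) + 1.3 = -7.1
ŷ2 = (0.8)·(2) + (-1.9)·(5) + 1.3 = -6.6
errors² = [0.09, 2.89, 2.89]
MSE = 5.8700/3 = 1.9567

1.9567


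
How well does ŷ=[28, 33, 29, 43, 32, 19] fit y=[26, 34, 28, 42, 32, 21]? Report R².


ȳ = 30.5
SS_res = Σ(y-ŷ)² = 11
SS_tot = Σ(y-ȳ)² = 263.5
R² = 1 - SS_res/SS_tot = 1 - 0.0417 = 0.9583

0.9583


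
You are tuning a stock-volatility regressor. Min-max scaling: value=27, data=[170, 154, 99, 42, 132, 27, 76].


min=27, max=170
(27-27)/(170-27) = 0/143 = 0.0

0.0


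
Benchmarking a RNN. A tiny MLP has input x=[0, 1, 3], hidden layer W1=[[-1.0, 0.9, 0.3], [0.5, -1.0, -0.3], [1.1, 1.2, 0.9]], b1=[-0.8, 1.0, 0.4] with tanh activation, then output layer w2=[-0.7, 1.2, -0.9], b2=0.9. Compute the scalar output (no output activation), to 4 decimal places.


z1[0] = (-1.0)·(0) + (0.9)·(1) + (0.3)·(3) - 0.8 = 1.0
z1[1] = (0.5)·(0) + (-1.0)·(1) + (-0.3)·(3) + 1.0 = -0.9
z1[2] = (1.1)·(0) + (1.2)·(1) + (0.9)·(3) + 0.4 = 4.3
h = tanh(z1) = [0.7616, -0.7163, 0.9996]
output = (-0.7)·(0.7616) + (1.2)·(-0.7163) + (-0.9)·(0.9996) + 0.9 = -1.3923

-1.3923


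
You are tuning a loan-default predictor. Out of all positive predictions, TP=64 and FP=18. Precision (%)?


Precision = TP/(TP+FP)
= 64/(64+18)
= 64/82 = 78.05%

78.05%


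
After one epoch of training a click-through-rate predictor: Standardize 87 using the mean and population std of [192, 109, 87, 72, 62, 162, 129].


μ = 116.1429, σ = 44.4054
z = (87 - 116.1429)/44.4054 = -0.6563

-0.6563


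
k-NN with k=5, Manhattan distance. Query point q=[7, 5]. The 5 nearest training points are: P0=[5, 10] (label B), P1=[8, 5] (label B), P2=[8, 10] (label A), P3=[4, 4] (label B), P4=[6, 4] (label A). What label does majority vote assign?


d(q,P0) = 7  (label B)
d(q,P1) = 1  (label B)
d(q,P2) = 6  (label A)
d(q,P3) = 4  (label B)
d(q,P4) = 2  (label A)
Votes: A=2, B=3
Majority → B

B


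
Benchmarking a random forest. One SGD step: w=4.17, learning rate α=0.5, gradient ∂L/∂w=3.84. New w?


w_new = w - α·∇
= 4.17 - 0.5·3.84
= 4.17 - 1.92
= 2.25

2.25


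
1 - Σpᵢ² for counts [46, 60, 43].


Probabilities: [46/149, 60/149, 43/149] ≈ [0.3087, 0.4027, 0.2886]
Σpᵢ² = (2116 + 3600 + 1849)/149² = 7565/22201
Gini = 1 - Σpᵢ² = 1 - 7565/22201 = 0.6592

0.6592


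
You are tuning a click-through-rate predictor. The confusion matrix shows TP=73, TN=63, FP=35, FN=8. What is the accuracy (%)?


Accuracy = (TP+TN)/(TP+TN+FP+FN)
= (73+63)/(179)
= 136/179 = 75.98%

75.98%


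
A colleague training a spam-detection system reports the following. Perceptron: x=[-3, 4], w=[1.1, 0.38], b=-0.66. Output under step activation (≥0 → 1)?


z = (-3)·(1.1) + (4)·(0.38) - 0.66
  = -2.44
step(z) = 0 (z<0)

0


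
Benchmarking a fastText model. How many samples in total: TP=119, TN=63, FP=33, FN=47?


Total = TP + TN + FP + FN
= 119 + 63 + 33 + 47
= 262
(Predicted positive: 152, predicted negative: 110)

262


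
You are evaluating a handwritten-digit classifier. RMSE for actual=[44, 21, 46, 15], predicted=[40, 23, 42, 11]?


MSE = 52/4 = 13
RMSE = √(52/4) = 3.6056

3.6056


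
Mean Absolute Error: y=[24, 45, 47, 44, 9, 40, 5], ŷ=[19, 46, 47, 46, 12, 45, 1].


Absolute errors: |24-19|=5, |45-46|=1, |47-47|=0, |44-46|=2, |9-12|=3, |40-45|=5, |5-1|=4
Sum = 20
MAE = 20/7 = 20/7

20/7


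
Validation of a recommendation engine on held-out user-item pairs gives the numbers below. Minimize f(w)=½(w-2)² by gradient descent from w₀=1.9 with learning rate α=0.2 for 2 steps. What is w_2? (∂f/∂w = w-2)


step 1: grad = 1.9-2 = -0.1; w = 1.9 - 0.2·(-0.1) = 1.92
step 2: grad = 1.92-2 = -0.08; w = 1.92 - 0.2·(-0.08) = 1.936

1.936


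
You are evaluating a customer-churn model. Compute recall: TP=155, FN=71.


Recall = TP/(TP+FN)
= 155/(155+71)
= 155/226 = 68.58%

68.58%


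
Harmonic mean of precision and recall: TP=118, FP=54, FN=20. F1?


Precision = 118/172 = 0.686
Recall = 118/138 = 0.8551
F1 = 2·P·R/(P+R) = 2·TP/(2·TP+FP+FN) = 236/(236+54+20) = 236/310 = 0.7613

0.7613


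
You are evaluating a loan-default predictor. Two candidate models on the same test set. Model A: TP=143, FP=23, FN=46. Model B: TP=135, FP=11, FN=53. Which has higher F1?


Model A: P=143/166=0.8614, R=143/189=0.7566, F1=2PR/(P+R)=2TP/(2TP+FP+FN)=286/355=0.8056
Model B: P=135/146=0.9247, R=135/188=0.7181, F1=2PR/(P+R)=2TP/(2TP+FP+FN)=270/334=0.8084
0.8056 < 0.8084 → Model B

Model B


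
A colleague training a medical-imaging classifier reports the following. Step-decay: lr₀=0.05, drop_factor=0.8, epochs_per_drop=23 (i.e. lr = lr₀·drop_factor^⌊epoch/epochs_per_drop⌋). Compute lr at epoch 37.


n_drops = ⌊37/23⌋ = 1
lr = 0.05·0.8^1 = 0.05·0.8 = 0.04

0.04


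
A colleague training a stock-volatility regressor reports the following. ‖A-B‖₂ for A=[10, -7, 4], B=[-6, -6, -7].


d = √((10+ 6)² + (-7+ 6)² + (4+ 7)²)
  = √(256 + 1 + 121)
  = √378 = 19.4422

19.4422


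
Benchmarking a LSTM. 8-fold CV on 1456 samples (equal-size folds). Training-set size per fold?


Fold size = 1456/8 = 182
Training per fold = 1456 - 182 = 1274

1274


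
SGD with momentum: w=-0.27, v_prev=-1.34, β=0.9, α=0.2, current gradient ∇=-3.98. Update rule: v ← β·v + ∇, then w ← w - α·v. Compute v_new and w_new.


v_new = 0.9·-1.34 - 3.98 = -1.206 - 3.98 = -5.186
w_new = -0.27 - 0.2·-5.186 = -0.27 + 1.0372 = 0.7672

v_new=-5.186, w_new=0.7672


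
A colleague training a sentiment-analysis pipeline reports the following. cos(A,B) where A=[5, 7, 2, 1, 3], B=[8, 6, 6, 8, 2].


A·B = 5·8 + 7·6 + 2·6 + 1·8 + 3·2 = 108
‖A‖ = √88 = 9.3808, ‖B‖ = √204 = 14.2829
cos = 108/(√88·√204) = 108/√17952 = 0.8061

0.8061


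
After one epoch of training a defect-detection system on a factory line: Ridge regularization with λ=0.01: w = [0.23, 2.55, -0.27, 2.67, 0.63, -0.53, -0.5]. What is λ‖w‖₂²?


‖w‖₂² = (0.23)² + (2.55)² + (-0.27)² + (2.67)² + (0.63)² + (-0.53)² + (-0.5)²
     = 0.0529 + 6.5025 + 0.0729 + 7.1289 + 0.3969 + 0.2809 + 0.25
     = 14.685
λ·‖w‖₂² = 0.01·14.685 = 0.14685

0.14685


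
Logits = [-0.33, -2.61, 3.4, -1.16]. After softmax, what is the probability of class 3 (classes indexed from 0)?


Exponentials: e^-0.33=0.7189, e^-2.61=0.0735, e^3.4=29.9641, e^-1.16=0.3135
Sum = 31.07
Softmax = [0.0231, 0.0024, 0.9644, 0.0101]
p[3] = 0.3135/31.07 = 0.0101

0.0101


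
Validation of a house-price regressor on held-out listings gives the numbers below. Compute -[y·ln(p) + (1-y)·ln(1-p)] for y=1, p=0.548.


BCE = -[y·ln(p) + (1-y)·ln(1-p)]
= -1·ln(0.548) - 0
= -ln(0.548) = 0.6015

0.6015


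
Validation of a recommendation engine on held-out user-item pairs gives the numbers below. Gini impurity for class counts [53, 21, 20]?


Probabilities: [53/94, 21/94, 20/94] ≈ [0.5638, 0.2234, 0.2128]
Σpᵢ² = (2809 + 441 + 400)/94² = 3650/8836
Gini = 1 - Σpᵢ² = 1 - 3650/8836 = 0.5869

0.5869


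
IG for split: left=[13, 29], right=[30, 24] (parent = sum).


Parent = [43, 53], H_parent = 0.9922
H_left = 0.8926 (n=42), H_right = 0.9911 (n=54)
H_children = (42/96)·0.8926 + (54/96)·0.9911 = 0.948
IG = 0.9922 - 0.948 = 0.0442

0.0442


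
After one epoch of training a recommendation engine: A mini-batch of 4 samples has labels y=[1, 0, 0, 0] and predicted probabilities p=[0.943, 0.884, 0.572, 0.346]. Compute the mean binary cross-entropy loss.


L[0] = -ln(0.943) = 0.0587
L[1] = -ln(1-0.884) = -ln(0.116) = 2.1542
L[2] = -ln(1-0.572) = -ln(0.428) = 0.8486
L[3] = -ln(1-0.346) = -ln(0.654) = 0.4246
mean = (0.0587 + 2.1542 + 0.8486 + 0.4246)/4 = 0.8715

0.8715


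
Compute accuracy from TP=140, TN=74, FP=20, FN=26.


Accuracy = (TP+TN)/(TP+TN+FP+FN)
= (140+74)/(260)
= 214/260 = 82.31%

82.31%


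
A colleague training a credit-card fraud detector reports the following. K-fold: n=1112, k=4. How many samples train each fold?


Fold size = 1112/4 = 278
Training per fold = 1112 - 278 = 834

834


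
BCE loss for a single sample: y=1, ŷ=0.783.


BCE = -[y·ln(p) + (1-y)·ln(1-p)]
= -1·ln(0.783) - 0
= -ln(0.783) = 0.2446

0.2446


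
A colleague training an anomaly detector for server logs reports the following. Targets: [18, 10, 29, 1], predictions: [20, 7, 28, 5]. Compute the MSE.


Squared errors: (18-20)²=4, (10-7)²=9, (29-28)²=1, (1-5)²=16
Sum = 30
MSE = 30/4 = 15/2

15/2


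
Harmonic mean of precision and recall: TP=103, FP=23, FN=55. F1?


Precision = 103/126 = 0.8175
Recall = 103/158 = 0.6519
F1 = 2·P·R/(P+R) = 2·TP/(2·TP+FP+FN) = 206/(206+23+55) = 206/284 = 0.7254

0.7254


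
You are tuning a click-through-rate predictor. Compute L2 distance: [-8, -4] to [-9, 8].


d = √((-8+ 9)² + (-4-8)²)
  = √(1 + 144)
  = √145 = 12.0416

12.0416


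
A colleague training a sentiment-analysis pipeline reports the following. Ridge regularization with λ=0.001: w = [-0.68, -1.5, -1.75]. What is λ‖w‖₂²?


‖w‖₂² = (-0.68)² + (-1.5)² + (-1.75)²
     = 0.4624 + 2.25 + 3.0625
     = 5.7749
λ·‖w‖₂² = 0.001·5.7749 = 0.005775

0.005775


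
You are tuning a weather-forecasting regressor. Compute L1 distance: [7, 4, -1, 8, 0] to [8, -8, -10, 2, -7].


d = |7-8| + |4+ 8| + |-1+ 10| + |8-2| + |0+ 7|
  = 1 + 12 + 9 + 6 + 7
  = 35

35


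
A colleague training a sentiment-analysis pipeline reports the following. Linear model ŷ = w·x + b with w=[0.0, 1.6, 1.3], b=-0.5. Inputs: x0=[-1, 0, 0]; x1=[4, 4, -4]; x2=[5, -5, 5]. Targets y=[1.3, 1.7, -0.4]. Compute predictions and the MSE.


ŷ0 = (0.0)·(-1) + (1.6)·(0) + (1.3)·(0) - 0.5 = -0.5
ŷ1 = (0.0)·(4) + (1.6)·(4) + (1.3)·(-4) - 0.5 = 0.7
ŷ2 = (0.0)·(5) + (1.6)·(-5) + (1.3)·(5) - 0.5 = -2.0
errors² = [3.24, 1.0, 2.56]
MSE = 6.8000/3 = 2.2667

2.2667


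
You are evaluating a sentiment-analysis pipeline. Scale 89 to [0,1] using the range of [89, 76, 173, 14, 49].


min=14, max=173
(89-14)/(173-14) = 75/159 = 0.4717

0.4717


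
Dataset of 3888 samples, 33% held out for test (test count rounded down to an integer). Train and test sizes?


Test = ⌊3888·33/100⌋ = 1283
Train = 3888 - 1283 = 2605

Train: 2605, Test: 1283


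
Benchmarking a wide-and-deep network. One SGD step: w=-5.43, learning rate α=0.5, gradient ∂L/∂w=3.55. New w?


w_new = w - α·∇
= -5.43 - 0.5·3.55
= -5.43 - 1.775
= -7.205

-7.205


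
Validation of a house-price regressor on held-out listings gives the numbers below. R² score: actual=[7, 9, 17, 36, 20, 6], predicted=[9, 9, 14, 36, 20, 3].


ȳ = 15.8333
SS_res = Σ(y-ŷ)² = 22
SS_tot = Σ(y-ȳ)² = 646.83
R² = 1 - SS_res/SS_tot = 1 - 0.034 = 0.966

0.966


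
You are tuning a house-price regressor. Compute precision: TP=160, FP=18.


Precision = TP/(TP+FP)
= 160/(160+18)
= 160/178 = 89.89%

89.89%


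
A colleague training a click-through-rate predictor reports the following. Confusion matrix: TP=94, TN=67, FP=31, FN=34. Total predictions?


Total = TP + TN + FP + FN
= 94 + 67 + 31 + 34
= 226
(Predicted positive: 125, predicted negative: 101)

226


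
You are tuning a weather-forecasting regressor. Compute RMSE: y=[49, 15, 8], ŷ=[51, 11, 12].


MSE = 36/3 = 12
RMSE = √(36/3) = 3.4641

3.4641


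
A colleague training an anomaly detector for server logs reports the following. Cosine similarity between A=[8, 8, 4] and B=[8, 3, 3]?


A·B = 8·8 + 8·3 + 4·3 = 100
‖A‖ = √144 = 12, ‖B‖ = √82 = 9.0554
cos = 100/(√144·√82) = 100/√11808 = 0.9203

0.9203


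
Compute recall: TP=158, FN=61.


Recall = TP/(TP+FN)
= 158/(158+61)
= 158/219 = 72.15%

72.15%


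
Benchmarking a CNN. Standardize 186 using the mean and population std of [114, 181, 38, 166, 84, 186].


μ = 128.1667, σ = 54.5418
z = (186 - 128.1667)/54.5418 = 1.0603

1.0603


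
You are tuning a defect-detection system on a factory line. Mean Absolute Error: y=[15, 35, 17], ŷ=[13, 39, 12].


Absolute errors: |15-13|=2, |35-39|=4, |17-12|=5
Sum = 11
MAE = 11/3 = 11/3

11/3


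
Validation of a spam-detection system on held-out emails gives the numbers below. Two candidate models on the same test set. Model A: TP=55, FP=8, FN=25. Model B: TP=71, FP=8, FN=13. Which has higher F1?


Model A: P=55/63=0.873, R=55/80=0.6875, F1=2PR/(P+R)=2TP/(2TP+FP+FN)=110/143=0.7692
Model B: P=71/79=0.8987, R=71/84=0.8452, F1=2PR/(P+R)=2TP/(2TP+FP+FN)=142/163=0.8712
0.7692 < 0.8712 → Model B

Model B


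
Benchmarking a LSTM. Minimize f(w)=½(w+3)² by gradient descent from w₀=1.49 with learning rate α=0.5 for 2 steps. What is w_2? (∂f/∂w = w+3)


step 1: grad = 1.49+3 = 4.49; w = 1.49 - 0.5·(4.49) = -0.755
step 2: grad = -0.755+3 = 2.245; w = -0.755 - 0.5·(2.245) = -1.8775

-1.8775


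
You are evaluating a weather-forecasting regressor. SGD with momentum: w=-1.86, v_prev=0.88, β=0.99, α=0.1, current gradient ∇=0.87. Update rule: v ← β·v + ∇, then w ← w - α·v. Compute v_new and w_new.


v_new = 0.99·0.88 + 0.87 = 0.8712 + 0.87 = 1.7412
w_new = -1.86 - 0.1·1.7412 = -1.86 - 0.17412 = -2.03412

v_new=1.7412, w_new=-2.03412


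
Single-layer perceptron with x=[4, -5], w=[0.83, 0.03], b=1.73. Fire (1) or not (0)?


z = (4)·(0.83) + (-5)·(0.03) + 1.73
  = 4.9
step(z) = 1 (z≥0)

1


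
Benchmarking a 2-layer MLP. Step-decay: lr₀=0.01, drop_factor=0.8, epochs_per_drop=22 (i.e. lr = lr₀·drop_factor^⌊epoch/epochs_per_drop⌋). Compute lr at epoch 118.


n_drops = ⌊118/22⌋ = 5
lr = 0.01·0.8^5 = 0.01·0.32768 = 0.0032768

0.0032768


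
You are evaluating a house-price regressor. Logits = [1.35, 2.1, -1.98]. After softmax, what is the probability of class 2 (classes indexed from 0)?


Exponentials: e^1.35=3.8574, e^2.1=8.1662, e^-1.98=0.1381
Sum = 12.1617
Softmax = [0.3172, 0.6715, 0.0114]
p[2] = 0.1381/12.1617 = 0.0114

0.0114


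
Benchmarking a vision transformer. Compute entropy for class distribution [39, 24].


Probabilities: [39/63, 24/63] ≈ [0.619, 0.381]
H = -((39/63)·log₂(39/63) + (24/63)·log₂(24/63))
  = 0.9587 bits

0.9587 bits


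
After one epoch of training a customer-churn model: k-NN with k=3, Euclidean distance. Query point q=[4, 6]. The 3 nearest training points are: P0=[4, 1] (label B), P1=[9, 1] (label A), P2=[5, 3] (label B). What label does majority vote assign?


d(q,P0) = 5.0  (label B)
d(q,P1) = 7.0711  (label A)
d(q,P2) = 3.1623  (label B)
Votes: A=1, B=2
Majority → B

B


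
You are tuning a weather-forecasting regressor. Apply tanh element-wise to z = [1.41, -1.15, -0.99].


tanh(1.41) = 0.8875
tanh(-1.15) = -0.8178
tanh(-0.99) = -0.7574
result = [0.8875, -0.8178, -0.7574]

[0.8875, -0.8178, -0.7574]


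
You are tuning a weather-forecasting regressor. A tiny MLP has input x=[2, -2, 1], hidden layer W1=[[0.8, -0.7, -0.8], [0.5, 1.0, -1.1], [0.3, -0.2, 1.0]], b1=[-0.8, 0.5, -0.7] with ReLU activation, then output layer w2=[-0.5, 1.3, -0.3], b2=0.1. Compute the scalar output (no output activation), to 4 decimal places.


z1[0] = (0.8)·(2) + (-0.7)·(-2) + (-0.8)·(1) - 0.8 = 1.4
z1[1] = (0.5)·(2) + (1.0)·(-2) + (-1.1)·(1) + 0.5 = -1.6
z1[2] = (0.3)·(2) + (-0.2)·(-2) + (1.0)·(1) - 0.7 = 1.3
h = ReLU(z1) = [1.4, 0.0, 1.3]
output = (-0.5)·(1.4) + (1.3)·(0.0) + (-0.3)·(1.3) + 0.1 = -0.99

-0.99


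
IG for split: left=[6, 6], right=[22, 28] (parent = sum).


Parent = [28, 34], H_parent = 0.9932
H_left = 1 (n=12), H_right = 0.9896 (n=50)
H_children = (12/62)·1 + (50/62)·0.9896 = 0.9916
IG = 0.9932 - 0.9916 = 0.0016

0.0016


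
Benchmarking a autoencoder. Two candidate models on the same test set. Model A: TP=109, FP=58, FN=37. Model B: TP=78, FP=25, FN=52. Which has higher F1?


Model A: P=109/167=0.6527, R=109/146=0.7466, F1=2PR/(P+R)=2TP/(2TP+FP+FN)=218/313=0.6965
Model B: P=78/103=0.7573, R=78/130=0.6, F1=2PR/(P+R)=2TP/(2TP+FP+FN)=156/233=0.6695
0.6965 > 0.6695 → Model A

Model A


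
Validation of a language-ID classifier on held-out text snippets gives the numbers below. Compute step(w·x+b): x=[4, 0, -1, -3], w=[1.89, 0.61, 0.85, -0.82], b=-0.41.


z = (4)·(1.89) + (0)·(0.61) + (-1)·(0.85) + (-3)·(-0.82) - 0.41
  = 8.76
step(z) = 1 (z≥0)

1


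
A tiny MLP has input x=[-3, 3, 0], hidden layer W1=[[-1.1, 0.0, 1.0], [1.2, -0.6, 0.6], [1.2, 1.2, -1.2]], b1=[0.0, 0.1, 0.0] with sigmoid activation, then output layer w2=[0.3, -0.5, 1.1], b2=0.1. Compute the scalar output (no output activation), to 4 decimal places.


z1[0] = (-1.1)·(-3) + (0.0)·(3) + (1.0)·(0) + 0.0 = 3.3
z1[1] = (1.2)·(-3) + (-0.6)·(3) + (0.6)·(0) + 0.1 = -5.3
z1[2] = (1.2)·(-3) + (1.2)·(3) + (-1.2)·(0) + 0.0 = 0.0
h = sigmoid(z1) = [0.9644, 0.005, 0.5]
output = (0.3)·(0.9644) + (-0.5)·(0.005) + (1.1)·(0.5) + 0.1 = 0.9368

0.9368


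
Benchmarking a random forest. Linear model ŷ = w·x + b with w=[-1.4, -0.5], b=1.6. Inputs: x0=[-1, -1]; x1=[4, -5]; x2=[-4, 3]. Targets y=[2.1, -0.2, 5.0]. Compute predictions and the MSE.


ŷ0 = (-1.4)·(-1) + (-0.5)·(-1) + 1.6 = 3.5
ŷ1 = (-1.4)·(4) + (-0.5)·(-5) + 1.6 = -1.5
ŷ2 = (-1.4)·(-4) + (-0.5)·(3) + 1.6 = 5.7
errors² = [1.96, 1.69, 0.49]
MSE = 4.1400/3 = 1.38

1.38


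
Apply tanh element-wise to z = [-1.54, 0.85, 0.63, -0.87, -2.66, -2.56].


tanh(-1.54) = -0.9121
tanh(0.85) = 0.6911
tanh(0.63) = 0.5581
tanh(-0.87) = -0.7014
tanh(-2.66) = -0.9903
tanh(-2.56) = -0.9881
result = [-0.9121, 0.6911, 0.5581, -0.7014, -0.9903, -0.9881]

[-0.9121, 0.6911, 0.5581, -0.7014, -0.9903, -0.9881]


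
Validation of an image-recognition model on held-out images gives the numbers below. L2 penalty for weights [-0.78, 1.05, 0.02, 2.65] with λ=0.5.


‖w‖₂² = (-0.78)² + (1.05)² + (0.02)² + (2.65)²
     = 0.6084 + 1.1025 + 0.0004 + 7.0225
     = 8.7338
λ·‖w‖₂² = 0.5·8.7338 = 4.3669

4.3669


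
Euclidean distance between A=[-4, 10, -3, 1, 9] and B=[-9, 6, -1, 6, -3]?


d = √((-4+ 9)² + (10-6)² + (-3+ 1)² + (1-6)² + (9+ 3)²)
  = √(25 + 16 + 4 + 25 + 144)
  = √214 = 14.6287

14.6287


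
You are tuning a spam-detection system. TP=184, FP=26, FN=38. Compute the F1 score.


Precision = 184/210 = 0.8762
Recall = 184/222 = 0.8288
F1 = 2·P·R/(P+R) = 2·TP/(2·TP+FP+FN) = 368/(368+26+38) = 368/432 = 0.8519

0.8519


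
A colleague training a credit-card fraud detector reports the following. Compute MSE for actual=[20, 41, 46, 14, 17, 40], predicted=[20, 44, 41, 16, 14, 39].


Squared errors: (20-20)²=0, (41-44)²=9, (46-41)²=25, (14-16)²=4, (17-14)²=9, (40-39)²=1
Sum = 48
MSE = 48/6 = 8

8


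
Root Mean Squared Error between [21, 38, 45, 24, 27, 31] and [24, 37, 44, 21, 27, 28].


MSE = 29/6 = 4.8333
RMSE = √(29/6) = 2.1985

2.1985


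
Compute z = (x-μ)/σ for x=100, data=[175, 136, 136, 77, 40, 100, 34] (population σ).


μ = 99.7143, σ = 48.8459
z = (100 - 99.7143)/48.8459 = 0.0058

0.0058


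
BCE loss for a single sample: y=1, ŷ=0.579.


BCE = -[y·ln(p) + (1-y)·ln(1-p)]
= -1·ln(0.579) - 0
= -ln(0.579) = 0.5465

0.5465


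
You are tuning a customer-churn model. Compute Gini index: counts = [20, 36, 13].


Probabilities: [20/69, 36/69, 13/69] ≈ [0.2899, 0.5217, 0.1884]
Σpᵢ² = (400 + 1296 + 169)/69² = 1865/4761
Gini = 1 - Σpᵢ² = 1 - 1865/4761 = 0.6083

0.6083


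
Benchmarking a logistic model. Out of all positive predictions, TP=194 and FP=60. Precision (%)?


Precision = TP/(TP+FP)
= 194/(194+60)
= 194/254 = 76.38%

76.38%


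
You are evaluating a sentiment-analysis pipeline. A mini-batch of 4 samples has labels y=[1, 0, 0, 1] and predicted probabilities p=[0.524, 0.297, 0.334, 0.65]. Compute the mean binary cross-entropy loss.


L[0] = -ln(0.524) = 0.6463
L[1] = -ln(1-0.297) = -ln(0.703) = 0.3524
L[2] = -ln(1-0.334) = -ln(0.666) = 0.4065
L[3] = -ln(0.65) = 0.4308
mean = (0.6463 + 0.3524 + 0.4065 + 0.4308)/4 = 0.459

0.459


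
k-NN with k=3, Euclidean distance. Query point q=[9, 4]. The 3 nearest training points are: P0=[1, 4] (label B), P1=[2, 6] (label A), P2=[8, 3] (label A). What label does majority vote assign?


d(q,P0) = 8.0  (label B)
d(q,P1) = 7.2801  (label A)
d(q,P2) = 1.4142  (label A)
Votes: A=2, B=1
Majority → A

A


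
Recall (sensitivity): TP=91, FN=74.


Recall = TP/(TP+FN)
= 91/(91+74)
= 91/165 = 55.15%

55.15%


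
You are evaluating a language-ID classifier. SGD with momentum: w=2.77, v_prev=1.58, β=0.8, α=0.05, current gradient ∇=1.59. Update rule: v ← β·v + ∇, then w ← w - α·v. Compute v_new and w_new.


v_new = 0.8·1.58 + 1.59 = 1.264 + 1.59 = 2.854
w_new = 2.77 - 0.05·2.854 = 2.77 - 0.1427 = 2.6273

v_new=2.854, w_new=2.6273


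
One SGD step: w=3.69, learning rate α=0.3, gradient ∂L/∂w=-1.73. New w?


w_new = w - α·∇
= 3.69 - 0.3·-1.73
= 3.69 + 0.519
= 4.209

4.209


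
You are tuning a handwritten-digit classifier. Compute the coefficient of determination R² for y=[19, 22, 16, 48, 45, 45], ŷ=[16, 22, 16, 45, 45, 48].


ȳ = 32.5
SS_res = Σ(y-ŷ)² = 27
SS_tot = Σ(y-ȳ)² = 1117.5
R² = 1 - SS_res/SS_tot = 1 - 0.0242 = 0.9758

0.9758


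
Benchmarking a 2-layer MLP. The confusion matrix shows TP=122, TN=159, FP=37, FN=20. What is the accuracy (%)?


Accuracy = (TP+TN)/(TP+TN+FP+FN)
= (122+159)/(338)
= 281/338 = 83.14%

83.14%


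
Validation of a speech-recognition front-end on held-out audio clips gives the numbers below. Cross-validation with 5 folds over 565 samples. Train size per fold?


Fold size = 565/5 = 113
Training per fold = 565 - 113 = 452

452


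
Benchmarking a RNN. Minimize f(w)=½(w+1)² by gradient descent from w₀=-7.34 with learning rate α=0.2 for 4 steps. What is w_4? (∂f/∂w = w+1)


step 1: grad = -7.34+1 = -6.34; w = -7.34 - 0.2·(-6.34) = -6.072
step 2: grad = -6.072+1 = -5.072; w = -6.072 - 0.2·(-5.072) = -5.0576
step 3: grad = -5.0576+1 = -4.0576; w = -5.0576 - 0.2·(-4.0576) = -4.24608
step 4: grad = -4.24608+1 = -3.24608; w = -4.24608 - 0.2·(-3.24608) = -3.596864

-3.596864


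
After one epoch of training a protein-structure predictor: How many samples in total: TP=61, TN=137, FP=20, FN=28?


Total = TP + TN + FP + FN
= 61 + 137 + 20 + 28
= 246
(Predicted positive: 81, predicted negative: 165)

246


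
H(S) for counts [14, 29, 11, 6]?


Probabilities: [14/60, 29/60, 11/60, 6/60] ≈ [0.2333, 0.4833, 0.1833, 0.1]
H = -((14/60)·log₂(14/60) + (29/60)·log₂(29/60) + (11/60)·log₂(11/60) + (6/60)·log₂(6/60))
  = 1.7778 bits

1.7778 bits


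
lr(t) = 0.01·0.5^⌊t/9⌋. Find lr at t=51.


n_drops = ⌊51/9⌋ = 5
lr = 0.01·0.5^5 = 0.01·0.03125 = 0.0003125

0.0003125


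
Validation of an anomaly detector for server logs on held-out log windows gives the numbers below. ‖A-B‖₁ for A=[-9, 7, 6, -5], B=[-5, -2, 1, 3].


d = |-9+ 5| + |7+ 2| + |6-1| + |-5-3|
  = 4 + 9 + 5 + 8
  = 26

26


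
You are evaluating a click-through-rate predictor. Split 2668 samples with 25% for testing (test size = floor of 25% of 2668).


Test = ⌊2668·25/100⌋ = 667
Train = 2668 - 667 = 2001

Train: 2001, Test: 667


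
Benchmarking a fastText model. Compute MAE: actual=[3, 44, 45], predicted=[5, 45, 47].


Absolute errors: |3-5|=2, |44-45|=1, |45-47|=2
Sum = 5
MAE = 5/3 = 5/3

5/3


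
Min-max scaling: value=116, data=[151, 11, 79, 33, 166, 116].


min=11, max=166
(116-11)/(166-11) = 105/155 = 0.6774

0.6774


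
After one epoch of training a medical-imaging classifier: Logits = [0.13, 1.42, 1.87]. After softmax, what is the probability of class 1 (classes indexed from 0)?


Exponentials: e^0.13=1.1388, e^1.42=4.1371, e^1.87=6.4883
Sum = 11.7642
Softmax = [0.0968, 0.3517, 0.5515]
p[1] = 4.1371/11.7642 = 0.3517

0.3517


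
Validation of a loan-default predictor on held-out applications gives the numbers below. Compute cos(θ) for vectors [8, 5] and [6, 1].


A·B = 8·6 + 5·1 = 53
‖A‖ = √89 = 9.434, ‖B‖ = √37 = 6.0828
cos = 53/(√89·√37) = 53/√3293 = 0.9236

0.9236


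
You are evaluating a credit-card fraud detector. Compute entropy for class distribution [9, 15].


Probabilities: [9/24, 15/24] ≈ [0.375, 0.625]
H = -((9/24)·log₂(9/24) + (15/24)·log₂(15/24))
  = 0.9544 bits

0.9544 bits


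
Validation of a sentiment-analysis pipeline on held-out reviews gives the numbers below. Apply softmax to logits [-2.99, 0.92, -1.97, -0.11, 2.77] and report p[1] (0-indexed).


Exponentials: e^-2.99=0.0503, e^0.92=2.5093, e^-1.97=0.1395, e^-0.11=0.8958, e^2.77=15.9586
Sum = 19.5535
Softmax = [0.0026, 0.1283, 0.0071, 0.0458, 0.8162]
p[1] = 2.5093/19.5535 = 0.1283

0.1283


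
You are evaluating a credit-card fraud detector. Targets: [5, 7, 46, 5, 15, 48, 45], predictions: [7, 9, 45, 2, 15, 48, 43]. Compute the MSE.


Squared errors: (5-7)²=4, (7-9)²=4, (46-45)²=1, (5-2)²=9, (15-15)²=0, (48-48)²=0, (45-43)²=4
Sum = 22
MSE = 22/7 = 22/7

22/7


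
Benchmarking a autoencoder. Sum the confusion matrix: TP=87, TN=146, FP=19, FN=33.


Total = TP + TN + FP + FN
= 87 + 146 + 19 + 33
= 285
(Predicted positive: 106, predicted negative: 179)

285


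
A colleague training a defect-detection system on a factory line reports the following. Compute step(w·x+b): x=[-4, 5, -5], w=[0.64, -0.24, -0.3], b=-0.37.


z = (-4)·(0.64) + (5)·(-0.24) + (-5)·(-0.3) - 0.37
  = -2.63
step(z) = 0 (z<0)

0


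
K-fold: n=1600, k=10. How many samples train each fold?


Fold size = 1600/10 = 160
Training per fold = 1600 - 160 = 1440

1440


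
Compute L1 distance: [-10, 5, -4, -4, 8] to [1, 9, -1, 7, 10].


d = |-10-1| + |5-9| + |-4+ 1| + |-4-7| + |8-10|
  = 11 + 4 + 3 + 11 + 2
  = 31

31


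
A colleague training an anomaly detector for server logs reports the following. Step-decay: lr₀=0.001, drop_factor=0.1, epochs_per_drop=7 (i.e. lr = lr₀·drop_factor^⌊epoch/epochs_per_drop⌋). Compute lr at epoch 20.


n_drops = ⌊20/7⌋ = 2
lr = 0.001·0.1^2 = 0.001·0.01 = 0.00001

0.00001


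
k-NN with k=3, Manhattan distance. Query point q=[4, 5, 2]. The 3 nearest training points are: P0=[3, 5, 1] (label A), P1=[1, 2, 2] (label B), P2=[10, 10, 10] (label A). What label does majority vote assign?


d(q,P0) = 2  (label A)
d(q,P1) = 6  (label B)
d(q,P2) = 19  (label A)
Votes: A=2, B=1
Majority → A

A


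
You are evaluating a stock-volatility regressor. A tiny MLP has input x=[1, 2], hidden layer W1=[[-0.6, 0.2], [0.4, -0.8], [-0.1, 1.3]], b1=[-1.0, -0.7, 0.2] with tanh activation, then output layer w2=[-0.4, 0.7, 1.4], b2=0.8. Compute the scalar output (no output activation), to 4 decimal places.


z1[0] = (-0.6)·(1) + (0.2)·(2) - 1.0 = -1.2
z1[1] = (0.4)·(1) + (-0.8)·(2) - 0.7 = -1.9
z1[2] = (-0.1)·(1) + (1.3)·(2) + 0.2 = 2.7
h = tanh(z1) = [-0.8337, -0.9562, 0.991]
output = (-0.4)·(-0.8337) + (0.7)·(-0.9562) + (1.4)·(0.991) + 0.8 = 1.8515

1.8515


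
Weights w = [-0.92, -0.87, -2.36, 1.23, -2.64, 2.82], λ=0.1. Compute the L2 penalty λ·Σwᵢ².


‖w‖₂² = (-0.92)² + (-0.87)² + (-2.36)² + (1.23)² + (-2.64)² + (2.82)²
     = 0.8464 + 0.7569 + 5.5696 + 1.5129 + 6.9696 + 7.9524
     = 23.6078
λ·‖w‖₂² = 0.1·23.6078 = 2.36078

2.36078


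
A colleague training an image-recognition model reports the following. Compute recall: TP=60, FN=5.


Recall = TP/(TP+FN)
= 60/(60+5)
= 60/65 = 92.31%

92.31%


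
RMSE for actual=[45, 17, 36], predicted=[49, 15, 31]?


MSE = 45/3 = 15
RMSE = √(45/3) = 3.873

3.873


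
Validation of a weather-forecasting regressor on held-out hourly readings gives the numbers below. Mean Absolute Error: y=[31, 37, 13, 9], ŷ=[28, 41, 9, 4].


Absolute errors: |31-28|=3, |37-41|=4, |13-9|=4, |9-4|=5
Sum = 16
MAE = 16/4 = 4

4


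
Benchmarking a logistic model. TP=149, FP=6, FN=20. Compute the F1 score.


Precision = 149/155 = 0.9613
Recall = 149/169 = 0.8817
F1 = 2·P·R/(P+R) = 2·TP/(2·TP+FP+FN) = 298/(298+6+20) = 298/324 = 0.9198

0.9198


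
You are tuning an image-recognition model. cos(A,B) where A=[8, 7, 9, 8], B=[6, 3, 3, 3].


A·B = 8·6 + 7·3 + 9·3 + 8·3 = 120
‖A‖ = √258 = 16.0624, ‖B‖ = √63 = 7.9373
cos = 120/(√258·√63) = 120/√16254 = 0.9412

0.9412


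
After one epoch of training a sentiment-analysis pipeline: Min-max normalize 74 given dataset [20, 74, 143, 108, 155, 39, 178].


min=20, max=178
(74-20)/(178-20) = 54/158 = 0.3418

0.3418


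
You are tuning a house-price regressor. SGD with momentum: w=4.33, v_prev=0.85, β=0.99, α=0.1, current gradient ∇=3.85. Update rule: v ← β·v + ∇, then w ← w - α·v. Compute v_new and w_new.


v_new = 0.99·0.85 + 3.85 = 0.8415 + 3.85 = 4.6915
w_new = 4.33 - 0.1·4.6915 = 4.33 - 0.46915 = 3.86085

v_new=4.6915, w_new=3.86085


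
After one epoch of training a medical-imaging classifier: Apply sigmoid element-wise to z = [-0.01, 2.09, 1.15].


σ(-0.01) = 1/(1+e^0.01) = 0.4975
σ(2.09) = 1/(1+e^-2.09) = 0.8899
σ(1.15) = 1/(1+e^-1.15) = 0.7595
result = [0.4975, 0.8899, 0.7595]

[0.4975, 0.8899, 0.7595]


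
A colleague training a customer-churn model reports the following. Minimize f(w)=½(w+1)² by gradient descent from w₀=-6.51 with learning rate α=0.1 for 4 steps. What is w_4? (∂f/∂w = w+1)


step 1: grad = -6.51+1 = -5.51; w = -6.51 - 0.1·(-5.51) = -5.959
step 2: grad = -5.959+1 = -4.959; w = -5.959 - 0.1·(-4.959) = -5.4631
step 3: grad = -5.4631+1 = -4.4631; w = -5.4631 - 0.1·(-4.4631) = -5.01679
step 4: grad = -5.01679+1 = -4.01679; w = -5.01679 - 0.1·(-4.01679) = -4.615111

-4.615111


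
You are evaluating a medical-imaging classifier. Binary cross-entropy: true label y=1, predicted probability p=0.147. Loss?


BCE = -[y·ln(p) + (1-y)·ln(1-p)]
= -1·ln(0.147) - 0
= -ln(0.147) = 1.9173

1.9173


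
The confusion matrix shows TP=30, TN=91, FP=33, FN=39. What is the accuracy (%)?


Accuracy = (TP+TN)/(TP+TN+FP+FN)
= (30+91)/(193)
= 121/193 = 62.69%

62.69%


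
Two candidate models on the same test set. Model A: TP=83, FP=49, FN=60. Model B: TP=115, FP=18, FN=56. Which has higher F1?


Model A: P=83/132=0.6288, R=83/143=0.5804, F1=2PR/(P+R)=2TP/(2TP+FP+FN)=166/275=0.6036
Model B: P=115/133=0.8647, R=115/171=0.6725, F1=2PR/(P+R)=2TP/(2TP+FP+FN)=230/304=0.7566
0.6036 < 0.7566 → Model B

Model B


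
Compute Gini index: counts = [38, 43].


Probabilities: [38/81, 43/81] ≈ [0.4691, 0.5309]
Σpᵢ² = (1444 + 1849)/81² = 3293/6561
Gini = 1 - Σpᵢ² = 1 - 3293/6561 = 0.4981

0.4981


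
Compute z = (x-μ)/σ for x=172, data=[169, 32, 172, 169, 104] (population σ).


μ = 129.2, σ = 54.9232
z = (172 - 129.2)/54.9232 = 0.7793

0.7793


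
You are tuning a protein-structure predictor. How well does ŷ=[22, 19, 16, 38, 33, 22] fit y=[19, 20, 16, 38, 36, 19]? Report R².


ȳ = 24.6667
SS_res = Σ(y-ŷ)² = 28
SS_tot = Σ(y-ȳ)² = 467.33
R² = 1 - SS_res/SS_tot = 1 - 0.0599 = 0.9401

0.9401


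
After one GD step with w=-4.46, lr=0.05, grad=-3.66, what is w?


w_new = w - α·∇
= -4.46 - 0.05·-3.66
= -4.46 + 0.183
= -4.277

-4.277


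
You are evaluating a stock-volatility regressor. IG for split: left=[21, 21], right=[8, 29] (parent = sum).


Parent = [29, 50], H_parent = 0.9484
H_left = 1 (n=42), H_right = 0.7532 (n=37)
H_children = (42/79)·1 + (37/79)·0.7532 = 0.8844
IG = 0.9484 - 0.8844 = 0.064

0.064


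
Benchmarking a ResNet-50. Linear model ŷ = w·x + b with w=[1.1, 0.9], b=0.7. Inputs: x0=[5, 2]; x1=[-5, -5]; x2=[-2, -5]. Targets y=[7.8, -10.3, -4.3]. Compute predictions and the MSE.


ŷ0 = (1.1)·(5) + (0.9)·(2) + 0.7 = 8.0
ŷ1 = (1.1)·(-5) + (0.9)·(-5) + 0.7 = -9.3
ŷ2 = (1.1)·(-2) + (0.9)·(-5) + 0.7 = -6.0
errors² = [0.04, 1.0, 2.89]
MSE = 3.9300/3 = 1.31

1.31


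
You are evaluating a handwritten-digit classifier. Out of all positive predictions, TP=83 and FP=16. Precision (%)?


Precision = TP/(TP+FP)
= 83/(83+16)
= 83/99 = 83.84%

83.84%


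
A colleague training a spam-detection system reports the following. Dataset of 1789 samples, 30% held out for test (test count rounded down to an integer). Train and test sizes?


Test = ⌊1789·30/100⌋ = 536
Train = 1789 - 536 = 1253

Train: 1253, Test: 536


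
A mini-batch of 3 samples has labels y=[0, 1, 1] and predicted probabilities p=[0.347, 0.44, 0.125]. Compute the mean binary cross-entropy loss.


L[0] = -ln(1-0.347) = -ln(0.653) = 0.4262
L[1] = -ln(0.44) = 0.821
L[2] = -ln(0.125) = 2.0794
mean = (0.4262 + 0.821 + 2.0794)/3 = 1.1089

1.1089


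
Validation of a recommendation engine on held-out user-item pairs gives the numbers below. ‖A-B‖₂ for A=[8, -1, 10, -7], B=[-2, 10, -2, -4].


d = √((8+ 2)² + (-1-10)² + (10+ 2)² + (-7+ 4)²)
  = √(100 + 121 + 144 + 9)
  = √374 = 19.3391

19.3391


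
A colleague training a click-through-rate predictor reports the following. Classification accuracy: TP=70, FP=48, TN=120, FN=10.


Accuracy = (TP+TN)/(TP+TN+FP+FN)
= (70+120)/(248)
= 190/248 = 76.61%

76.61%


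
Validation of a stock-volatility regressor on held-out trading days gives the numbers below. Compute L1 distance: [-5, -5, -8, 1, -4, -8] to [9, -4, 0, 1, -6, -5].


d = |-5-9| + |-5+ 4| + |-8-0| + |1-1| + |-4+ 6| + |-8+ 5|
  = 14 + 1 + 8 + 0 + 2 + 3
  = 28

28


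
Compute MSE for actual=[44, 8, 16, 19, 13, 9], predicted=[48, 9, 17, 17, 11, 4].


Squared errors: (44-48)²=16, (8-9)²=1, (16-17)²=1, (19-17)²=4, (13-11)²=4, (9-4)²=25
Sum = 51
MSE = 51/6 = 17/2

17/2


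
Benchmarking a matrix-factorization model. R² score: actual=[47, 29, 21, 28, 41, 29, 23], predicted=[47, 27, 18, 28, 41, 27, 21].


ȳ = 31.1429
SS_res = Σ(y-ŷ)² = 21
SS_tot = Σ(y-ȳ)² = 536.86
R² = 1 - SS_res/SS_tot = 1 - 0.0391 = 0.9609

0.9609


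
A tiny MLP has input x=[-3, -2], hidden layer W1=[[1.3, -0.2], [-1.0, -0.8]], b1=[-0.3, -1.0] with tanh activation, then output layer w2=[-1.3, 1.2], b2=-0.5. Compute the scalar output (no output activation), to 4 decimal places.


z1[0] = (1.3)·(-3) + (-0.2)·(-2) - 0.3 = -3.8
z1[1] = (-1.0)·(-3) + (-0.8)·(-2) - 1.0 = 3.6
h = tanh(z1) = [-0.999, 0.9985]
output = (-1.3)·(-0.999) + (1.2)·(0.9985) - 0.5 = 1.9969

1.9969


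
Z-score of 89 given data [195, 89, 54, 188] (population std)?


μ = 131.5, σ = 61.3127
z = (89 - 131.5)/61.3127 = -0.6932

-0.6932


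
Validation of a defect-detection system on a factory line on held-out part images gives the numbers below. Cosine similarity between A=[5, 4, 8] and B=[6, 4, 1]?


A·B = 5·6 + 4·4 + 8·1 = 54
‖A‖ = √105 = 10.247, ‖B‖ = √53 = 7.2801
cos = 54/(√105·√53) = 54/√5565 = 0.7239

0.7239


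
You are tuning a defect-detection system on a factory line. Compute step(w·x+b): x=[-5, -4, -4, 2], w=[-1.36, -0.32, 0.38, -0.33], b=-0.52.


z = (-5)·(-1.36) + (-4)·(-0.32) + (-4)·(0.38) + (2)·(-0.33) - 0.52
  = 5.38
step(z) = 1 (z≥0)

1


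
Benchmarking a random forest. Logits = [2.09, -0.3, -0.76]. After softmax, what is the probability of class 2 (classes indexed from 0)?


Exponentials: e^2.09=8.0849, e^-0.3=0.7408, e^-0.76=0.4677
Sum = 9.2934
Softmax = [0.87, 0.0797, 0.0503]
p[2] = 0.4677/9.2934 = 0.0503

0.0503


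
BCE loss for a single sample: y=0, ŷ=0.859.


BCE = -[y·ln(p) + (1-y)·ln(1-p)]
= -0 - 1·ln(1-0.859)
= -ln(0.141) = 1.959

1.959


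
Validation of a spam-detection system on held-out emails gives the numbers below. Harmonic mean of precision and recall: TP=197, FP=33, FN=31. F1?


Precision = 197/230 = 0.8565
Recall = 197/228 = 0.864
F1 = 2·P·R/(P+R) = 2·TP/(2·TP+FP+FN) = 394/(394+33+31) = 394/458 = 0.8603

0.8603


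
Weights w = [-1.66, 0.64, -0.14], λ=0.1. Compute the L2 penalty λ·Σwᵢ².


‖w‖₂² = (-1.66)² + (0.64)² + (-0.14)²
     = 2.7556 + 0.4096 + 0.0196
     = 3.1848
λ·‖w‖₂² = 0.1·3.1848 = 0.31848

0.31848


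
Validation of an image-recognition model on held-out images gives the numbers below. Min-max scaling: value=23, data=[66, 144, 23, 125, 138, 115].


min=23, max=144
(23-23)/(144-23) = 0/121 = 0.0

0.0


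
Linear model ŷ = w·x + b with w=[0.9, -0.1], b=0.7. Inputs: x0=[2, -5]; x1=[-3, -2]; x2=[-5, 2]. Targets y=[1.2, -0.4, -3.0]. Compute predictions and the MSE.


ŷ0 = (0.9)·(2) + (-0.1)·(-5) + 0.7 = 3.0
ŷ1 = (0.9)·(-3) + (-0.1)·(-2) + 0.7 = -1.8
ŷ2 = (0.9)·(-5) + (-0.1)·(2) + 0.7 = -4.0
errors² = [3.24, 1.96, 1.0]
MSE = 6.2000/3 = 2.0667

2.0667


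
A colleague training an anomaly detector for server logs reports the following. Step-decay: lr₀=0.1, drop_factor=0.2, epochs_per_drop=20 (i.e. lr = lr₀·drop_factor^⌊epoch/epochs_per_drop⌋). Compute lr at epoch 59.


n_drops = ⌊59/20⌋ = 2
lr = 0.1·0.2^2 = 0.1·0.04 = 0.004

0.004


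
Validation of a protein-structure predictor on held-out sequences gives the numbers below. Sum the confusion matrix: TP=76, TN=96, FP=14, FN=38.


Total = TP + TN + FP + FN
= 76 + 96 + 14 + 38
= 224
(Predicted positive: 90, predicted negative: 134)

224


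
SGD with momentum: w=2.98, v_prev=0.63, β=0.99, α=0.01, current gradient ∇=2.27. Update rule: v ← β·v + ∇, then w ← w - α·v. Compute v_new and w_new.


v_new = 0.99·0.63 + 2.27 = 0.6237 + 2.27 = 2.8937
w_new = 2.98 - 0.01·2.8937 = 2.98 - 0.028937 = 2.951063

v_new=2.8937, w_new=2.951063


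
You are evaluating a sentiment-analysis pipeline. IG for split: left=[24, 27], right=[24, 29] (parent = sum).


Parent = [48, 56], H_parent = 0.9957
H_left = 0.9975 (n=51), H_right = 0.9936 (n=53)
H_children = (51/104)·0.9975 + (53/104)·0.9936 = 0.9955
IG = 0.9957 - 0.9955 = 0.0002

0.0002
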